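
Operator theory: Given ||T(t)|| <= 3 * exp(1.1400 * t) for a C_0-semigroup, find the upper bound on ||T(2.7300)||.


||T(2.7300)|| <= 3 * exp(1.1400 * 2.7300)
= 3 * exp(3.1122)
= 3 * 22.4704
= 67.4113

67.4113


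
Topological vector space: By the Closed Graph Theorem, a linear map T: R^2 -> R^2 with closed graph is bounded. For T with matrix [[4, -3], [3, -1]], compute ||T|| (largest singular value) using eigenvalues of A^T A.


A^T A = [[25, -15], [-15, 10]]
trace(A^T A) = 35, det(A^T A) = 25
discriminant = 35^2 - 4*25 = 1125
Largest eigenvalue of A^T A = (trace + sqrt(disc))/2 = 34.2705
||T|| = sqrt(34.2705) = 5.8541

5.8541


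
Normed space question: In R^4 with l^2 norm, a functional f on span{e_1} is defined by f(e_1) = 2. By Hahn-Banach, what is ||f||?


The norm of f is given by ||f|| = sup_{||x||=1} |f(x)|.
On span{e_1}, ||e_1|| = 1, so ||f|| = |f(e_1)| / ||e_1||
= |2| / 1 = 2.0000

2.0000


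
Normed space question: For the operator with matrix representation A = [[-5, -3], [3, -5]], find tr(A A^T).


trace(A * A^T) = sum of squares of all entries
= (-5)^2 + (-3)^2 + 3^2 + (-5)^2
= 25 + 9 + 9 + 25
= 68

68


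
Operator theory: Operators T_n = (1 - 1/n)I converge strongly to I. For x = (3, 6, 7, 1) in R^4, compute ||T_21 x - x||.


T_21 x - x = (1 - 1/21)x - x = -x/21
||x|| = sqrt(95) = 9.7468
||T_21 x - x|| = ||x||/21 = 9.7468/21 = 0.4641

0.4641


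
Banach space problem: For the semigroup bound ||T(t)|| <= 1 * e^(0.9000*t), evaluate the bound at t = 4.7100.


||T(4.7100)|| <= 1 * exp(0.9000 * 4.7100)
= 1 * exp(4.2390)
= 1 * 69.3385
= 69.3385

69.3385


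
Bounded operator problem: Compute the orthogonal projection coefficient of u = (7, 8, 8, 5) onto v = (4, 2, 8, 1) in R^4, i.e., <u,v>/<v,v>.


Computing <u,v> = 7*4 + 8*2 + 8*8 + 5*1 = 113
Computing <v,v> = 4^2 + 2^2 + 8^2 + 1^2 = 85
Projection coefficient = 113/85 = 1.3294

1.3294


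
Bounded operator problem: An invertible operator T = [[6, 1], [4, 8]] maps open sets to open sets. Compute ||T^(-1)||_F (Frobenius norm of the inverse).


det(T) = 6*8 - 1*4 = 44
T^(-1) = (1/44) * [[8, -1], [-4, 6]] = [[0.1818, -0.0227], [-0.0909, 0.1364]]
||T^(-1)||_F^2 = 0.1818^2 + (-0.0227)^2 + (-0.0909)^2 + 0.1364^2 = 0.0604
||T^(-1)||_F = sqrt(0.0604) = 0.2458

0.2458


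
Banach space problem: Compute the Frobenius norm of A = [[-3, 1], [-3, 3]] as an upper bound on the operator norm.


||A||_F^2 = sum a_ij^2
= (-3)^2 + 1^2 + (-3)^2 + 3^2
= 9 + 1 + 9 + 9 = 28
||A||_F = sqrt(28) = 5.2915

5.2915


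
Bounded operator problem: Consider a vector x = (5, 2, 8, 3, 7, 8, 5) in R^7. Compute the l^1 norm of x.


The l^1 norm equals the sum of absolute values of all components.
||x||_1 = 5 + 2 + 8 + 3 + 7 + 8 + 5
= 38

38.0000


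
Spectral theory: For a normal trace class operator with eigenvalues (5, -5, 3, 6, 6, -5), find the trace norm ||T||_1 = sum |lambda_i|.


For a normal operator, singular values equal |eigenvalues|.
Trace norm = sum |lambda_i| = 5 + 5 + 3 + 6 + 6 + 5
= 30

30


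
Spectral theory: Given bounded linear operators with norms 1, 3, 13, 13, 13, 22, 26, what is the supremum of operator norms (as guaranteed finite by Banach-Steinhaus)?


By the Uniform Boundedness Principle, the supremum of norms is finite.
sup_k ||T_k|| = max(1, 3, 13, 13, 13, 22, 26) = 26

26


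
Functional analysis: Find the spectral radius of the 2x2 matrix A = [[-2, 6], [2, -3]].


For a 2x2 matrix, eigenvalues satisfy lambda^2 - (trace)*lambda + det = 0
trace = -2 + -3 = -5
det = -2*-3 - 6*2 = -6
discriminant = (-5)^2 - 4*(-6) = 49
spectral radius = max |eigenvalue| = 6.0000

6.0000


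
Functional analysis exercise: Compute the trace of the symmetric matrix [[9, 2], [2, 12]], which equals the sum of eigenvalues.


For a self-adjoint (symmetric) matrix, the eigenvalues are real.
The sum of eigenvalues equals the trace of the matrix.
trace = 9 + 12 = 21

21


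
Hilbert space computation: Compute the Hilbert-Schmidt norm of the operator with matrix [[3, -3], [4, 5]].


The Hilbert-Schmidt norm is sqrt(sum of squares of all entries).
Sum of squares = 3^2 + (-3)^2 + 4^2 + 5^2
= 9 + 9 + 16 + 25 = 59
||T||_HS = sqrt(59) = 7.6811

7.6811


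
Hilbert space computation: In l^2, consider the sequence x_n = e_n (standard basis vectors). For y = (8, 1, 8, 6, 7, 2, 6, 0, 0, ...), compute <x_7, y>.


x_7 = e_7 is the standard basis vector with 1 in position 7.
<x_7, y> = y_7 = 6
As n -> infinity, <x_n, y> -> 0, confirming weak convergence of (x_n) to 0.

6


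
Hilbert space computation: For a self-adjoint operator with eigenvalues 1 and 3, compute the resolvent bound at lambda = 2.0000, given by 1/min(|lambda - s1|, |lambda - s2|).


dist(2.0000, {1, 3}) = min(|2.0000 - 1|, |2.0000 - 3|)
= min(1.0000, 1.0000) = 1.0000
Resolvent bound = 1/1.0000 = 1.0000

1.0000


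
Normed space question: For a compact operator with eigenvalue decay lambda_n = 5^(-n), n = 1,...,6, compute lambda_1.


The eigenvalue formula gives lambda_1 = 1/5^1
= 1/5
= 0.2000

0.2000


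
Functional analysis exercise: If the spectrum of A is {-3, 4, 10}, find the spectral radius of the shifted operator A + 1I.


Spectrum of A + 1I = {-2, 5, 11}
Spectral radius = max |lambda| over the shifted spectrum
= max(2, 5, 11) = 11

11


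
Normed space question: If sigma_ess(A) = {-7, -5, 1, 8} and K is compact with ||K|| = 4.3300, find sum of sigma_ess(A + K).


By Weyl's theorem, the essential spectrum is invariant under compact perturbations.
sigma_ess(A + K) = sigma_ess(A) = {-7, -5, 1, 8}
Sum = -7 + -5 + 1 + 8 = -3

-3


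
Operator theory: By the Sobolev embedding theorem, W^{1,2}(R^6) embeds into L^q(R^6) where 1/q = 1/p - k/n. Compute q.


Using the Sobolev embedding formula: 1/q = 1/p - k/n
1/q = 1/2 - 1/6 = 1/3
q = 1/(1/3) = 3

3.0000


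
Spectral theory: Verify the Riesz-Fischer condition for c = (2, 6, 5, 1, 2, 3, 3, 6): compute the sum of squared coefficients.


sum |c_n|^2 = 2^2 + 6^2 + 5^2 + 1^2 + 2^2 + 3^2 + 3^2 + 6^2
= 4 + 36 + 25 + 1 + 4 + 9 + 9 + 36
= 124

124


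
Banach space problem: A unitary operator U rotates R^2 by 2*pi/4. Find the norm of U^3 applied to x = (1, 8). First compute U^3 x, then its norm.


U is a rotation by theta = 2*pi/4
U^3 = rotation by 3*theta = 6*pi/4
cos(6*pi/4) = 0.0000, sin(6*pi/4) = -1.0000
U^3 x = (0.0000 * 1 - -1.0000 * 8, -1.0000 * 1 + 0.0000 * 8)
= (8.0000, -1.0000)
||U^3 x|| = sqrt(8.0000^2 + (-1.0000)^2) = sqrt(65.0000) = 8.0623

8.0623


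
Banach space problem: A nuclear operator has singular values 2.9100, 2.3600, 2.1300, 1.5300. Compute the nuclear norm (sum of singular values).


The nuclear norm is the sum of all singular values.
||T||_1 = 2.9100 + 2.3600 + 2.1300 + 1.5300
= 8.9300

8.9300


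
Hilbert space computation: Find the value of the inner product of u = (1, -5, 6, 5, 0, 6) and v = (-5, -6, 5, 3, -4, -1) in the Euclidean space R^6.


Computing the standard inner product <u, v> = sum u_i * v_i
= 1*-5 + -5*-6 + 6*5 + 5*3 + 0*-4 + 6*-1
= -5 + 30 + 30 + 15 + 0 + -6
= 64

64


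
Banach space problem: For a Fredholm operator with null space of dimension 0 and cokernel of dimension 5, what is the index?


The Fredholm index is defined as ind(T) = dim(ker T) - dim(coker T)
= 0 - 5
= -5

-5


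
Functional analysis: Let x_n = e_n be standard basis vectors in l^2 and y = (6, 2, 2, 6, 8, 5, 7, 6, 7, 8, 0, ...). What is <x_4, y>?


x_4 = e_4 is the standard basis vector with 1 in position 4.
<x_4, y> = y_4 = 6
As n -> infinity, <x_n, y> -> 0, confirming weak convergence of (x_n) to 0.

6


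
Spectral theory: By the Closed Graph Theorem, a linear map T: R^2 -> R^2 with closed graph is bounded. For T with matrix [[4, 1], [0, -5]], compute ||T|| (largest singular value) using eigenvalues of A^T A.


A^T A = [[16, 4], [4, 26]]
trace(A^T A) = 42, det(A^T A) = 400
discriminant = 42^2 - 4*400 = 164
Largest eigenvalue of A^T A = (trace + sqrt(disc))/2 = 27.4031
||T|| = sqrt(27.4031) = 5.2348

5.2348


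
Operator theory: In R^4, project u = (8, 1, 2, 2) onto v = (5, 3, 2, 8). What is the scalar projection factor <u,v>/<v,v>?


Computing <u,v> = 8*5 + 1*3 + 2*2 + 2*8 = 63
Computing <v,v> = 5^2 + 3^2 + 2^2 + 8^2 = 102
Projection coefficient = 63/102 = 0.6176

0.6176


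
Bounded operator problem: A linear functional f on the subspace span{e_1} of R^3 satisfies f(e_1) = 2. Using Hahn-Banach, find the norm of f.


The norm of f is given by ||f|| = sup_{||x||=1} |f(x)|.
On span{e_1}, ||e_1|| = 1, so ||f|| = |f(e_1)| / ||e_1||
= |2| / 1 = 2.0000

2.0000


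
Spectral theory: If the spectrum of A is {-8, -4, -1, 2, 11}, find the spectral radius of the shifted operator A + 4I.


Spectrum of A + 4I = {-4, 0, 3, 6, 15}
Spectral radius = max |lambda| over the shifted spectrum
= max(4, 0, 3, 6, 15) = 15

15


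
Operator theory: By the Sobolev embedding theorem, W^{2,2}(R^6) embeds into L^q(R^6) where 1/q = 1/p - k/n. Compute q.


Using the Sobolev embedding formula: 1/q = 1/p - k/n
1/q = 1/2 - 2/6 = 1/6
q = 1/(1/6) = 6

6.0000


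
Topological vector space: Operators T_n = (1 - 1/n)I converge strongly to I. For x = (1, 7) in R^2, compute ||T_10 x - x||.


T_10 x - x = (1 - 1/10)x - x = -x/10
||x|| = sqrt(50) = 7.0711
||T_10 x - x|| = ||x||/10 = 7.0711/10 = 0.7071

0.7071


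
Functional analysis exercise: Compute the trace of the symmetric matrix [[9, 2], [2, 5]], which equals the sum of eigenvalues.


For a self-adjoint (symmetric) matrix, the eigenvalues are real.
The sum of eigenvalues equals the trace of the matrix.
trace = 9 + 5 = 14

14


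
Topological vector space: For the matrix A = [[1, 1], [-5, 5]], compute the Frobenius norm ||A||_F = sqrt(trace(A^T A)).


||A||_F^2 = sum a_ij^2
= 1^2 + 1^2 + (-5)^2 + 5^2
= 1 + 1 + 25 + 25 = 52
||A||_F = sqrt(52) = 7.2111

7.2111


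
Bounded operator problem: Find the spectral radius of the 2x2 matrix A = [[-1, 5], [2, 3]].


For a 2x2 matrix, eigenvalues satisfy lambda^2 - (trace)*lambda + det = 0
trace = -1 + 3 = 2
det = -1*3 - 5*2 = -13
discriminant = 2^2 - 4*(-13) = 56
spectral radius = max |eigenvalue| = 4.7417

4.7417


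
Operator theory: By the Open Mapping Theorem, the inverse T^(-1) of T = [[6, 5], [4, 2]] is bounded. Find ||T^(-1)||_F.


det(T) = 6*2 - 5*4 = -8
T^(-1) = (1/-8) * [[2, -5], [-4, 6]] = [[-0.2500, 0.6250], [0.5000, -0.7500]]
||T^(-1)||_F^2 = (-0.2500)^2 + 0.6250^2 + 0.5000^2 + (-0.7500)^2 = 1.2656
||T^(-1)||_F = sqrt(1.2656) = 1.1250

1.1250


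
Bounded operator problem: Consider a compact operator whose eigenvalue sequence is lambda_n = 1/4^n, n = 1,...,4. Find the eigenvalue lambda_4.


The eigenvalue formula gives lambda_4 = 1/4^4
= 1/256
= 0.0039

0.0039


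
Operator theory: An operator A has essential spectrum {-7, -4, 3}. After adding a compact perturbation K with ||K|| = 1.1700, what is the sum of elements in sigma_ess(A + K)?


By Weyl's theorem, the essential spectrum is invariant under compact perturbations.
sigma_ess(A + K) = sigma_ess(A) = {-7, -4, 3}
Sum = -7 + -4 + 3 = -8

-8


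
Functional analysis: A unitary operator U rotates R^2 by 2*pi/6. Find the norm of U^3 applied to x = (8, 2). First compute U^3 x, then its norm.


U is a rotation by theta = 2*pi/6
U^3 = rotation by 3*theta = 6*pi/6
cos(6*pi/6) = -1.0000, sin(6*pi/6) = 0.0000
U^3 x = (-1.0000 * 8 - 0.0000 * 2, 0.0000 * 8 + -1.0000 * 2)
= (-8.0000, -2.0000)
||U^3 x|| = sqrt((-8.0000)^2 + (-2.0000)^2) = sqrt(68.0000) = 8.2462

8.2462


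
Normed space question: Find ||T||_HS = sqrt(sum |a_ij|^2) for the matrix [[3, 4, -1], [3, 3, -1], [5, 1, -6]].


The Hilbert-Schmidt norm is sqrt(sum of squares of all entries).
Sum of squares = 3^2 + 4^2 + (-1)^2 + 3^2 + 3^2 + (-1)^2 + 5^2 + 1^2 + (-6)^2
= 9 + 16 + 1 + 9 + 9 + 1 + 25 + 1 + 36 = 107
||T||_HS = sqrt(107) = 10.3441

10.3441


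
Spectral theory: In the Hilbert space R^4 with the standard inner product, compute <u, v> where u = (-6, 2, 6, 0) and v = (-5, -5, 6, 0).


Computing the standard inner product <u, v> = sum u_i * v_i
= -6*-5 + 2*-5 + 6*6 + 0*0
= 30 + -10 + 36 + 0
= 56

56


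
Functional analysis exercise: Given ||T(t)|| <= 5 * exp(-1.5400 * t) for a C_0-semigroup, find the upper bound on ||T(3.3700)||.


||T(3.3700)|| <= 5 * exp(-1.5400 * 3.3700)
= 5 * exp(-5.1898)
= 5 * 0.0056
= 0.0279

0.0279


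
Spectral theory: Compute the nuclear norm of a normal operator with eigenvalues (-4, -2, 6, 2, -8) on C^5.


For a normal operator, singular values equal |eigenvalues|.
Trace norm = sum |lambda_i| = 4 + 2 + 6 + 2 + 8
= 22

22


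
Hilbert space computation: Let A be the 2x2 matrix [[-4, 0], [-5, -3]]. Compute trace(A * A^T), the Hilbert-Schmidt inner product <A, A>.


trace(A * A^T) = sum of squares of all entries
= (-4)^2 + 0^2 + (-5)^2 + (-3)^2
= 16 + 0 + 25 + 9
= 50

50


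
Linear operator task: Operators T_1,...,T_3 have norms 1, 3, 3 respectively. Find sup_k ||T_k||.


By the Uniform Boundedness Principle, the supremum of norms is finite.
sup_k ||T_k|| = max(1, 3, 3) = 3

3


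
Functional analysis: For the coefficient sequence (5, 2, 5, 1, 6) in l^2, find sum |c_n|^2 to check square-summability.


sum |c_n|^2 = 5^2 + 2^2 + 5^2 + 1^2 + 6^2
= 25 + 4 + 25 + 1 + 36
= 91

91


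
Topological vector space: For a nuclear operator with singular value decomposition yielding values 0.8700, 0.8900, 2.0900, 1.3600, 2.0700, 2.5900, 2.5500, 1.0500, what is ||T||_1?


The nuclear norm is the sum of all singular values.
||T||_1 = 0.8700 + 0.8900 + 2.0900 + 1.3600 + 2.0700 + 2.5900 + 2.5500 + 1.0500
= 13.4700

13.4700


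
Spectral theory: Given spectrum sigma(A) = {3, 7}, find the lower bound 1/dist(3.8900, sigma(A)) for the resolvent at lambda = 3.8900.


dist(3.8900, {3, 7}) = min(|3.8900 - 3|, |3.8900 - 7|)
= min(0.8900, 3.1100) = 0.8900
Resolvent bound = 1/0.8900 = 1.1236

1.1236


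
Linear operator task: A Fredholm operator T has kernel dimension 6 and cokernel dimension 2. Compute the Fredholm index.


The Fredholm index is defined as ind(T) = dim(ker T) - dim(coker T)
= 6 - 2
= 4

4


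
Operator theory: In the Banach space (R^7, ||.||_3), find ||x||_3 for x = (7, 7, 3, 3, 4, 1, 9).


The l^3 norm = (sum |x_i|^3)^(1/3)
Sum of 3th powers = 343 + 343 + 27 + 27 + 64 + 1 + 729 = 1534
||x||_3 = (1534)^(1/3) = 11.5330

11.5330


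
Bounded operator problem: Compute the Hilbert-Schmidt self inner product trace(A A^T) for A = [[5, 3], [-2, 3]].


trace(A * A^T) = sum of squares of all entries
= 5^2 + 3^2 + (-2)^2 + 3^2
= 25 + 9 + 4 + 9
= 47

47


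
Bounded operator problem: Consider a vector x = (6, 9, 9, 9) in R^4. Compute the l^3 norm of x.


The l^3 norm = (sum |x_i|^3)^(1/3)
Sum of 3th powers = 216 + 729 + 729 + 729 = 2403
||x||_3 = (2403)^(1/3) = 13.3942

13.3942


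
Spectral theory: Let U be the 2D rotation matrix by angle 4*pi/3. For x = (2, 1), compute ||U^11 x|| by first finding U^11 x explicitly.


U is a rotation by theta = 4*pi/3
U^11 = rotation by 11*theta = 44*pi/3 = 2*pi/3 (mod 2*pi)
cos(2*pi/3) = -0.5000, sin(2*pi/3) = 0.8660
U^11 x = (-0.5000 * 2 - 0.8660 * 1, 0.8660 * 2 + -0.5000 * 1)
= (-1.8660, 1.2321)
||U^11 x|| = sqrt((-1.8660)^2 + 1.2321^2) = sqrt(5.0000) = 2.2361

2.2361


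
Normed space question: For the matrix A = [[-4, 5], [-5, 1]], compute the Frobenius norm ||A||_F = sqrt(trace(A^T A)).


||A||_F^2 = sum a_ij^2
= (-4)^2 + 5^2 + (-5)^2 + 1^2
= 16 + 25 + 25 + 1 = 67
||A||_F = sqrt(67) = 8.1854

8.1854


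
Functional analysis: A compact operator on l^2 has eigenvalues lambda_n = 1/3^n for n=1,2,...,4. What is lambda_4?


The eigenvalue formula gives lambda_4 = 1/3^4
= 1/81
= 0.0123

0.0123


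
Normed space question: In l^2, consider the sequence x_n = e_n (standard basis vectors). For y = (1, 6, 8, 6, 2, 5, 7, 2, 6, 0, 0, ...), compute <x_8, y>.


x_8 = e_8 is the standard basis vector with 1 in position 8.
<x_8, y> = y_8 = 2
As n -> infinity, <x_n, y> -> 0, confirming weak convergence of (x_n) to 0.

2


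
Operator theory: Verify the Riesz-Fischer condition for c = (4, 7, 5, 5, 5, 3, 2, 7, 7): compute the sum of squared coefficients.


sum |c_n|^2 = 4^2 + 7^2 + 5^2 + 5^2 + 5^2 + 3^2 + 2^2 + 7^2 + 7^2
= 16 + 49 + 25 + 25 + 25 + 9 + 4 + 49 + 49
= 251

251


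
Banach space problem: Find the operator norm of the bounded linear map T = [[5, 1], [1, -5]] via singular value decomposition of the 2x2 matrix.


A^T A = [[26, 0], [0, 26]]
trace(A^T A) = 52, det(A^T A) = 676
discriminant = 52^2 - 4*676 = 0
Largest eigenvalue of A^T A = (trace + sqrt(disc))/2 = 26.0000
||T|| = sqrt(26.0000) = 5.0990

5.0990


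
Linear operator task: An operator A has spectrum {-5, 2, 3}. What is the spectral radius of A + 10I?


Spectrum of A + 10I = {5, 12, 13}
Spectral radius = max |lambda| over the shifted spectrum
= max(5, 12, 13) = 13

13


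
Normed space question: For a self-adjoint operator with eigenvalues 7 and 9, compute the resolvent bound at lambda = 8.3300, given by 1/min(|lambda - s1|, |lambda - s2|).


dist(8.3300, {7, 9}) = min(|8.3300 - 7|, |8.3300 - 9|)
= min(1.3300, 0.6700) = 0.6700
Resolvent bound = 1/0.6700 = 1.4925

1.4925


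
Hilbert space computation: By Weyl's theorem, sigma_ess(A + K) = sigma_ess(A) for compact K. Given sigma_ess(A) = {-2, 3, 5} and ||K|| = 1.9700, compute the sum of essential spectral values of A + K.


By Weyl's theorem, the essential spectrum is invariant under compact perturbations.
sigma_ess(A + K) = sigma_ess(A) = {-2, 3, 5}
Sum = -2 + 3 + 5 = 6

6


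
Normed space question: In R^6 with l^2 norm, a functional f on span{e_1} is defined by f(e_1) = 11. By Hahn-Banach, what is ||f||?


The norm of f is given by ||f|| = sup_{||x||=1} |f(x)|.
On span{e_1}, ||e_1|| = 1, so ||f|| = |f(e_1)| / ||e_1||
= |11| / 1 = 11.0000

11.0000


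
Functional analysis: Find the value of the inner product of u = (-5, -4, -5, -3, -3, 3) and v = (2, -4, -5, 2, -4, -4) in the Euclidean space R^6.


Computing the standard inner product <u, v> = sum u_i * v_i
= -5*2 + -4*-4 + -5*-5 + -3*2 + -3*-4 + 3*-4
= -10 + 16 + 25 + -6 + 12 + -12
= 25

25


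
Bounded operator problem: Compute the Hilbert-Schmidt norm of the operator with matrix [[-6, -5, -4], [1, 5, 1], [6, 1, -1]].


The Hilbert-Schmidt norm is sqrt(sum of squares of all entries).
Sum of squares = (-6)^2 + (-5)^2 + (-4)^2 + 1^2 + 5^2 + 1^2 + 6^2 + 1^2 + (-1)^2
= 36 + 25 + 16 + 1 + 25 + 1 + 36 + 1 + 1 = 142
||T||_HS = sqrt(142) = 11.9164

11.9164


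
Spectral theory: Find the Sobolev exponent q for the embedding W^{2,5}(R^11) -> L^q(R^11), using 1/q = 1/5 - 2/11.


Using the Sobolev embedding formula: 1/q = 1/p - k/n
1/q = 1/5 - 2/11 = 1/55
q = 1/(1/55) = 55

55.0000


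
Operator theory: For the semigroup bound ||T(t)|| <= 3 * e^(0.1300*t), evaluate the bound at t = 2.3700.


||T(2.3700)|| <= 3 * exp(0.1300 * 2.3700)
= 3 * exp(0.3081)
= 3 * 1.3608
= 4.0825

4.0825


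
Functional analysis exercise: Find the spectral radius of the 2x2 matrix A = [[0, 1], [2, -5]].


For a 2x2 matrix, eigenvalues satisfy lambda^2 - (trace)*lambda + det = 0
trace = 0 + -5 = -5
det = 0*-5 - 1*2 = -2
discriminant = (-5)^2 - 4*(-2) = 33
spectral radius = max |eigenvalue| = 5.3723

5.3723


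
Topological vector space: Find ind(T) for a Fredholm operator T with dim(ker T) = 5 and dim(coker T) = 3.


The Fredholm index is defined as ind(T) = dim(ker T) - dim(coker T)
= 5 - 3
= 2

2


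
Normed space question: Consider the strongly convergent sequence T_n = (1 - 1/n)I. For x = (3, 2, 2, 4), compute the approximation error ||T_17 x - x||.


T_17 x - x = (1 - 1/17)x - x = -x/17
||x|| = sqrt(33) = 5.7446
||T_17 x - x|| = ||x||/17 = 5.7446/17 = 0.3379

0.3379


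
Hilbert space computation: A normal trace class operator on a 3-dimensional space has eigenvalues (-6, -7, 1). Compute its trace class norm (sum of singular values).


For a normal operator, singular values equal |eigenvalues|.
Trace norm = sum |lambda_i| = 6 + 7 + 1
= 14

14


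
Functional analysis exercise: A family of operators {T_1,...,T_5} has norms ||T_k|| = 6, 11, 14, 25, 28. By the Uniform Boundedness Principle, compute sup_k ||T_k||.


By the Uniform Boundedness Principle, the supremum of norms is finite.
sup_k ||T_k|| = max(6, 11, 14, 25, 28) = 28

28


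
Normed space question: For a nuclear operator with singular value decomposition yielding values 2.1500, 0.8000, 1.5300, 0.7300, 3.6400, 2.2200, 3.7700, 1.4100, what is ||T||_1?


The nuclear norm is the sum of all singular values.
||T||_1 = 2.1500 + 0.8000 + 1.5300 + 0.7300 + 3.6400 + 2.2200 + 3.7700 + 1.4100
= 16.2500

16.2500


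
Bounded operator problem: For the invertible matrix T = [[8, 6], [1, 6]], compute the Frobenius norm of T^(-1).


det(T) = 8*6 - 6*1 = 42
T^(-1) = (1/42) * [[6, -6], [-1, 8]] = [[0.1429, -0.1429], [-0.0238, 0.1905]]
||T^(-1)||_F^2 = 0.1429^2 + (-0.1429)^2 + (-0.0238)^2 + 0.1905^2 = 0.0777
||T^(-1)||_F = sqrt(0.0777) = 0.2787

0.2787


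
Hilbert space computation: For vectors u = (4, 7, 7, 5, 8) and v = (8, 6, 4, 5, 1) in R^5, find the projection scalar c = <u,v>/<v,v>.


Computing <u,v> = 4*8 + 7*6 + 7*4 + 5*5 + 8*1 = 135
Computing <v,v> = 8^2 + 6^2 + 4^2 + 5^2 + 1^2 = 142
Projection coefficient = 135/142 = 0.9507

0.9507


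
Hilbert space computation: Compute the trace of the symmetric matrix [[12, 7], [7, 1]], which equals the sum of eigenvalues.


For a self-adjoint (symmetric) matrix, the eigenvalues are real.
The sum of eigenvalues equals the trace of the matrix.
trace = 12 + 1 = 13

13


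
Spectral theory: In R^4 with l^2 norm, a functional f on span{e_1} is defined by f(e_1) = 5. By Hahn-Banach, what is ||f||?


The norm of f is given by ||f|| = sup_{||x||=1} |f(x)|.
On span{e_1}, ||e_1|| = 1, so ||f|| = |f(e_1)| / ||e_1||
= |5| / 1 = 5.0000

5.0000


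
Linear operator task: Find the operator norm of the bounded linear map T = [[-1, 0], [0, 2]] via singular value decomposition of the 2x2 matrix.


A^T A = [[1, 0], [0, 4]]
trace(A^T A) = 5, det(A^T A) = 4
discriminant = 5^2 - 4*4 = 9
Largest eigenvalue of A^T A = (trace + sqrt(disc))/2 = 4.0000
||T|| = sqrt(4.0000) = 2.0000

2.0000


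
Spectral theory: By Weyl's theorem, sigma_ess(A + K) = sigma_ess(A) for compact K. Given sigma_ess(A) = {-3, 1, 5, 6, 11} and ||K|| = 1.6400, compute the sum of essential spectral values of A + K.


By Weyl's theorem, the essential spectrum is invariant under compact perturbations.
sigma_ess(A + K) = sigma_ess(A) = {-3, 1, 5, 6, 11}
Sum = -3 + 1 + 5 + 6 + 11 = 20

20


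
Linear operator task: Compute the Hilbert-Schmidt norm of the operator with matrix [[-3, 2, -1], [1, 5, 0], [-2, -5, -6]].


The Hilbert-Schmidt norm is sqrt(sum of squares of all entries).
Sum of squares = (-3)^2 + 2^2 + (-1)^2 + 1^2 + 5^2 + 0^2 + (-2)^2 + (-5)^2 + (-6)^2
= 9 + 4 + 1 + 1 + 25 + 0 + 4 + 25 + 36 = 105
||T||_HS = sqrt(105) = 10.2470

10.2470


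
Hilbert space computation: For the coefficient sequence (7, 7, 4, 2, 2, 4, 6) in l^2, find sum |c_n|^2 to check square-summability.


sum |c_n|^2 = 7^2 + 7^2 + 4^2 + 2^2 + 2^2 + 4^2 + 6^2
= 49 + 49 + 16 + 4 + 4 + 16 + 36
= 174

174


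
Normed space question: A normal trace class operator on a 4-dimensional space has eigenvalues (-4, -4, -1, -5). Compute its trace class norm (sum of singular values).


For a normal operator, singular values equal |eigenvalues|.
Trace norm = sum |lambda_i| = 4 + 4 + 1 + 5
= 14

14


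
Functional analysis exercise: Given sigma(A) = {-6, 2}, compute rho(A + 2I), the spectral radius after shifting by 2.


Spectrum of A + 2I = {-4, 4}
Spectral radius = max |lambda| over the shifted spectrum
= max(4, 4) = 4

4


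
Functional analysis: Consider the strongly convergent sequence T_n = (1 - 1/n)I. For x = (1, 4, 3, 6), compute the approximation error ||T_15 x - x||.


T_15 x - x = (1 - 1/15)x - x = -x/15
||x|| = sqrt(62) = 7.8740
||T_15 x - x|| = ||x||/15 = 7.8740/15 = 0.5249

0.5249


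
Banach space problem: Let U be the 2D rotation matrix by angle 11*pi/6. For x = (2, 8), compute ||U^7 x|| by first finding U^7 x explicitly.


U is a rotation by theta = 11*pi/6
U^7 = rotation by 7*theta = 77*pi/6 = 5*pi/6 (mod 2*pi)
cos(5*pi/6) = -0.8660, sin(5*pi/6) = 0.5000
U^7 x = (-0.8660 * 2 - 0.5000 * 8, 0.5000 * 2 + -0.8660 * 8)
= (-5.7321, -5.9282)
||U^7 x|| = sqrt((-5.7321)^2 + (-5.9282)^2) = sqrt(68.0000) = 8.2462

8.2462


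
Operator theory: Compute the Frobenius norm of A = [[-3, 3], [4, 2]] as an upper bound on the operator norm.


||A||_F^2 = sum a_ij^2
= (-3)^2 + 3^2 + 4^2 + 2^2
= 9 + 9 + 16 + 4 = 38
||A||_F = sqrt(38) = 6.1644

6.1644


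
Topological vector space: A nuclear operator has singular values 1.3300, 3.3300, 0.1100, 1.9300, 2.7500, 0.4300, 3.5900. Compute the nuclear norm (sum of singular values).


The nuclear norm is the sum of all singular values.
||T||_1 = 1.3300 + 3.3300 + 0.1100 + 1.9300 + 2.7500 + 0.4300 + 3.5900
= 13.4700

13.4700


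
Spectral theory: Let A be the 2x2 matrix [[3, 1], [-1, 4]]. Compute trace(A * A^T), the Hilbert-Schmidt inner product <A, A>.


trace(A * A^T) = sum of squares of all entries
= 3^2 + 1^2 + (-1)^2 + 4^2
= 9 + 1 + 1 + 16
= 27

27


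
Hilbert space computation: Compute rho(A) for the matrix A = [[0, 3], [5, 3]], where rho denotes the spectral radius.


For a 2x2 matrix, eigenvalues satisfy lambda^2 - (trace)*lambda + det = 0
trace = 0 + 3 = 3
det = 0*3 - 3*5 = -15
discriminant = 3^2 - 4*(-15) = 69
spectral radius = max |eigenvalue| = 5.6533

5.6533


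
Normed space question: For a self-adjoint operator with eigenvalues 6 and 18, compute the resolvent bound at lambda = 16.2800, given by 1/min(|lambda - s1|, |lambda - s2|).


dist(16.2800, {6, 18}) = min(|16.2800 - 6|, |16.2800 - 18|)
= min(10.2800, 1.7200) = 1.7200
Resolvent bound = 1/1.7200 = 0.5814

0.5814


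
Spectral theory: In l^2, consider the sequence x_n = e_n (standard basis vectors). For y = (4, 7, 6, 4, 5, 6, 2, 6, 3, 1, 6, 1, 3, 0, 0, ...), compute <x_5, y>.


x_5 = e_5 is the standard basis vector with 1 in position 5.
<x_5, y> = y_5 = 5
As n -> infinity, <x_n, y> -> 0, confirming weak convergence of (x_n) to 0.

5


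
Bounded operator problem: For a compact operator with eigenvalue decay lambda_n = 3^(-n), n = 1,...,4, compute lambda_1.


The eigenvalue formula gives lambda_1 = 1/3^1
= 1/3
= 0.3333

0.3333


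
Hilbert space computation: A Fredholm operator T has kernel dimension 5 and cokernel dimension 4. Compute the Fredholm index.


The Fredholm index is defined as ind(T) = dim(ker T) - dim(coker T)
= 5 - 4
= 1

1


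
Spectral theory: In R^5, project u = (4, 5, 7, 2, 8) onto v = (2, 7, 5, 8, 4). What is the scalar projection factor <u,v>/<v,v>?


Computing <u,v> = 4*2 + 5*7 + 7*5 + 2*8 + 8*4 = 126
Computing <v,v> = 2^2 + 7^2 + 5^2 + 8^2 + 4^2 = 158
Projection coefficient = 126/158 = 0.7975

0.7975


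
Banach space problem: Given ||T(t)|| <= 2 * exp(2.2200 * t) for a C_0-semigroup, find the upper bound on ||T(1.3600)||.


||T(1.3600)|| <= 2 * exp(2.2200 * 1.3600)
= 2 * exp(3.0192)
= 2 * 20.4749
= 40.9498

40.9498


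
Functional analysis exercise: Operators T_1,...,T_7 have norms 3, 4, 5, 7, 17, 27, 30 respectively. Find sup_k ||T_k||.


By the Uniform Boundedness Principle, the supremum of norms is finite.
sup_k ||T_k|| = max(3, 4, 5, 7, 17, 27, 30) = 30

30


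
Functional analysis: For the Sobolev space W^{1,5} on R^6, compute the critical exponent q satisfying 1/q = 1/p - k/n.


Using the Sobolev embedding formula: 1/q = 1/p - k/n
1/q = 1/5 - 1/6 = 1/30
q = 1/(1/30) = 30

30.0000


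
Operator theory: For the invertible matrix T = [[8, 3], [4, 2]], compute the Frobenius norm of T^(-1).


det(T) = 8*2 - 3*4 = 4
T^(-1) = (1/4) * [[2, -3], [-4, 8]] = [[0.5000, -0.7500], [-1.0000, 2.0000]]
||T^(-1)||_F^2 = 0.5000^2 + (-0.7500)^2 + (-1.0000)^2 + 2.0000^2 = 5.8125
||T^(-1)||_F = sqrt(5.8125) = 2.4109

2.4109


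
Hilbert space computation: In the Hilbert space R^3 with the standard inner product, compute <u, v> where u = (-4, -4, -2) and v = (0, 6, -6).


Computing the standard inner product <u, v> = sum u_i * v_i
= -4*0 + -4*6 + -2*-6
= 0 + -24 + 12
= -12

-12


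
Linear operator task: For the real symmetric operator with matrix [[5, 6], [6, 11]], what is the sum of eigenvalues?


For a self-adjoint (symmetric) matrix, the eigenvalues are real.
The sum of eigenvalues equals the trace of the matrix.
trace = 5 + 11 = 16

16


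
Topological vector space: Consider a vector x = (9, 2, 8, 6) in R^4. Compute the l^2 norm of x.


The l^2 norm = (sum |x_i|^2)^(1/2)
Sum of 2th powers = 81 + 4 + 64 + 36 = 185
||x||_2 = (185)^(1/2) = 13.6015

13.6015


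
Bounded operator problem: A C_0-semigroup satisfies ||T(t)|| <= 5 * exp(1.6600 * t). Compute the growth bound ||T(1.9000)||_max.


||T(1.9000)|| <= 5 * exp(1.6600 * 1.9000)
= 5 * exp(3.1540)
= 5 * 23.4296
= 117.1480

117.1480


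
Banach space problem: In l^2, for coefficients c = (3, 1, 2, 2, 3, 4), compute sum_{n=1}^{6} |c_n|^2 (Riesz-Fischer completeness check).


sum |c_n|^2 = 3^2 + 1^2 + 2^2 + 2^2 + 3^2 + 4^2
= 9 + 1 + 4 + 4 + 9 + 16
= 43

43


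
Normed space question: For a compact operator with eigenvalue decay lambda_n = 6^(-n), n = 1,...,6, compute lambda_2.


The eigenvalue formula gives lambda_2 = 1/6^2
= 1/36
= 0.0278

0.0278


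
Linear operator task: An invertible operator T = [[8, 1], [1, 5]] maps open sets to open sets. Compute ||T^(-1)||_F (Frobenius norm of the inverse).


det(T) = 8*5 - 1*1 = 39
T^(-1) = (1/39) * [[5, -1], [-1, 8]] = [[0.1282, -0.0256], [-0.0256, 0.2051]]
||T^(-1)||_F^2 = 0.1282^2 + (-0.0256)^2 + (-0.0256)^2 + 0.2051^2 = 0.0598
||T^(-1)||_F = sqrt(0.0598) = 0.2446

0.2446


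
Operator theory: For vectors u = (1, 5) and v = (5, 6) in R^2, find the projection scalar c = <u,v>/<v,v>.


Computing <u,v> = 1*5 + 5*6 = 35
Computing <v,v> = 5^2 + 6^2 = 61
Projection coefficient = 35/61 = 0.5738

0.5738


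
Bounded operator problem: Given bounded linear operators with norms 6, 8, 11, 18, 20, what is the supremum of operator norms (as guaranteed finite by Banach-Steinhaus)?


By the Uniform Boundedness Principle, the supremum of norms is finite.
sup_k ||T_k|| = max(6, 8, 11, 18, 20) = 20

20


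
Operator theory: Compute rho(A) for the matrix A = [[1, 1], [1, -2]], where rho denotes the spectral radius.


For a 2x2 matrix, eigenvalues satisfy lambda^2 - (trace)*lambda + det = 0
trace = 1 + -2 = -1
det = 1*-2 - 1*1 = -3
discriminant = (-1)^2 - 4*(-3) = 13
spectral radius = max |eigenvalue| = 2.3028

2.3028


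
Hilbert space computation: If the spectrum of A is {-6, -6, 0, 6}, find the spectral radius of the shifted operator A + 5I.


Spectrum of A + 5I = {-1, -1, 5, 11}
Spectral radius = max |lambda| over the shifted spectrum
= max(1, 1, 5, 11) = 11

11


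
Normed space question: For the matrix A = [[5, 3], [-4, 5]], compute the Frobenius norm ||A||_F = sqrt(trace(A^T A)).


||A||_F^2 = sum a_ij^2
= 5^2 + 3^2 + (-4)^2 + 5^2
= 25 + 9 + 16 + 25 = 75
||A||_F = sqrt(75) = 8.6603

8.6603


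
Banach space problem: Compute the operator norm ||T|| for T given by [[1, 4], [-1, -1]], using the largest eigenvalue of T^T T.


A^T A = [[2, 5], [5, 17]]
trace(A^T A) = 19, det(A^T A) = 9
discriminant = 19^2 - 4*9 = 325
Largest eigenvalue of A^T A = (trace + sqrt(disc))/2 = 18.5139
||T|| = sqrt(18.5139) = 4.3028

4.3028


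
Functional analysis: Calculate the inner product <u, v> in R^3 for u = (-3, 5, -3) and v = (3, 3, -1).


Computing the standard inner product <u, v> = sum u_i * v_i
= -3*3 + 5*3 + -3*-1
= -9 + 15 + 3
= 9

9


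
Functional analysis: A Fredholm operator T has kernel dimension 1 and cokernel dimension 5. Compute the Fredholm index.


The Fredholm index is defined as ind(T) = dim(ker T) - dim(coker T)
= 1 - 5
= -4

-4


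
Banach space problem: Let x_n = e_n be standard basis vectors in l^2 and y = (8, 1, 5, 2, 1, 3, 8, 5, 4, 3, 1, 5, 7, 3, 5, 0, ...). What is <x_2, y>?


x_2 = e_2 is the standard basis vector with 1 in position 2.
<x_2, y> = y_2 = 1
As n -> infinity, <x_n, y> -> 0, confirming weak convergence of (x_n) to 0.

1


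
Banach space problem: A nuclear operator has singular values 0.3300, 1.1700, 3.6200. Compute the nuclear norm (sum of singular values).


The nuclear norm is the sum of all singular values.
||T||_1 = 0.3300 + 1.1700 + 3.6200
= 5.1200

5.1200


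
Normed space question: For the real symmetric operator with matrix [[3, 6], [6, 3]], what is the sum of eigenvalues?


For a self-adjoint (symmetric) matrix, the eigenvalues are real.
The sum of eigenvalues equals the trace of the matrix.
trace = 3 + 3 = 6

6


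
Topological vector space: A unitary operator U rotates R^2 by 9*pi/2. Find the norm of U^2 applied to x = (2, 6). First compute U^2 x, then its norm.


U is a rotation by theta = 9*pi/2
U^2 = rotation by 2*theta = 18*pi/2 = 2*pi/2 (mod 2*pi)
cos(2*pi/2) = -1.0000, sin(2*pi/2) = 0.0000
U^2 x = (-1.0000 * 2 - 0.0000 * 6, 0.0000 * 2 + -1.0000 * 6)
= (-2.0000, -6.0000)
||U^2 x|| = sqrt((-2.0000)^2 + (-6.0000)^2) = sqrt(40.0000) = 6.3246

6.3246


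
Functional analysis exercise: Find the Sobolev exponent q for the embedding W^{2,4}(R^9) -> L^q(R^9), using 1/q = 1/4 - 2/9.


Using the Sobolev embedding formula: 1/q = 1/p - k/n
1/q = 1/4 - 2/9 = 1/36
q = 1/(1/36) = 36

36.0000


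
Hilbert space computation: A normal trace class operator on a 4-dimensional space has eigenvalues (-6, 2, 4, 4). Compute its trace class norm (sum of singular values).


For a normal operator, singular values equal |eigenvalues|.
Trace norm = sum |lambda_i| = 6 + 2 + 4 + 4
= 16

16


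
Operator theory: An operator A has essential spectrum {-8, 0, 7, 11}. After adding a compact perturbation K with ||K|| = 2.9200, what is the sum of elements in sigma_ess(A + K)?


By Weyl's theorem, the essential spectrum is invariant under compact perturbations.
sigma_ess(A + K) = sigma_ess(A) = {-8, 0, 7, 11}
Sum = -8 + 0 + 7 + 11 = 10

10


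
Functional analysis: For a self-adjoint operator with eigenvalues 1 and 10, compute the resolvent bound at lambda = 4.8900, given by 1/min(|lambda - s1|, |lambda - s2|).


dist(4.8900, {1, 10}) = min(|4.8900 - 1|, |4.8900 - 10|)
= min(3.8900, 5.1100) = 3.8900
Resolvent bound = 1/3.8900 = 0.2571

0.2571


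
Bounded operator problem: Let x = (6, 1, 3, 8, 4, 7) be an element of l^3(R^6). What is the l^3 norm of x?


The l^3 norm = (sum |x_i|^3)^(1/3)
Sum of 3th powers = 216 + 1 + 27 + 512 + 64 + 343 = 1163
||x||_3 = (1163)^(1/3) = 10.5162

10.5162


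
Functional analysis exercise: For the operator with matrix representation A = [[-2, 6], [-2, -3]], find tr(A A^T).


trace(A * A^T) = sum of squares of all entries
= (-2)^2 + 6^2 + (-2)^2 + (-3)^2
= 4 + 36 + 4 + 9
= 53

53


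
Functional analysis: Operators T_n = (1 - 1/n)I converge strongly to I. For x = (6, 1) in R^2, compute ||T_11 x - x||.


T_11 x - x = (1 - 1/11)x - x = -x/11
||x|| = sqrt(37) = 6.0828
||T_11 x - x|| = ||x||/11 = 6.0828/11 = 0.5530

0.5530


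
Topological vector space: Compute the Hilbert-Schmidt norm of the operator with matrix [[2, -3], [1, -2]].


The Hilbert-Schmidt norm is sqrt(sum of squares of all entries).
Sum of squares = 2^2 + (-3)^2 + 1^2 + (-2)^2
= 4 + 9 + 1 + 4 = 18
||T||_HS = sqrt(18) = 4.2426

4.2426


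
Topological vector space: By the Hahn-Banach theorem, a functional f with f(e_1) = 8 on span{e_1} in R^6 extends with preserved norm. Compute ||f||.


The norm of f is given by ||f|| = sup_{||x||=1} |f(x)|.
On span{e_1}, ||e_1|| = 1, so ||f|| = |f(e_1)| / ||e_1||
= |8| / 1 = 8.0000

8.0000


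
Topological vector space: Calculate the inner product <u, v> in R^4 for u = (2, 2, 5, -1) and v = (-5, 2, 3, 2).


Computing the standard inner product <u, v> = sum u_i * v_i
= 2*-5 + 2*2 + 5*3 + -1*2
= -10 + 4 + 15 + -2
= 7

7


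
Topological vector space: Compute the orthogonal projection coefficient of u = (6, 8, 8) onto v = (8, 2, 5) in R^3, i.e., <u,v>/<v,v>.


Computing <u,v> = 6*8 + 8*2 + 8*5 = 104
Computing <v,v> = 8^2 + 2^2 + 5^2 = 93
Projection coefficient = 104/93 = 1.1183

1.1183


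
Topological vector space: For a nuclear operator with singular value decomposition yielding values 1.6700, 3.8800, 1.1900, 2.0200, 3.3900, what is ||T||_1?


The nuclear norm is the sum of all singular values.
||T||_1 = 1.6700 + 3.8800 + 1.1900 + 2.0200 + 3.3900
= 12.1500

12.1500


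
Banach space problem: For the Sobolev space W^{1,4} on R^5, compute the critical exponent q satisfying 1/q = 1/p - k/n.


Using the Sobolev embedding formula: 1/q = 1/p - k/n
1/q = 1/4 - 1/5 = 1/20
q = 1/(1/20) = 20

20.0000


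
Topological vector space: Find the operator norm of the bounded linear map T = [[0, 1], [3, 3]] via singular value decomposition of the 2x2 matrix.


A^T A = [[9, 9], [9, 10]]
trace(A^T A) = 19, det(A^T A) = 9
discriminant = 19^2 - 4*9 = 325
Largest eigenvalue of A^T A = (trace + sqrt(disc))/2 = 18.5139
||T|| = sqrt(18.5139) = 4.3028

4.3028


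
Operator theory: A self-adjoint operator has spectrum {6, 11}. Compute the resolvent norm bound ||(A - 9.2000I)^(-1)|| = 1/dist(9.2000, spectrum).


dist(9.2000, {6, 11}) = min(|9.2000 - 6|, |9.2000 - 11|)
= min(3.2000, 1.8000) = 1.8000
Resolvent bound = 1/1.8000 = 0.5556

0.5556


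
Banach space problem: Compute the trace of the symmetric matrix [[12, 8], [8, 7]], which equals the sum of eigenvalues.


For a self-adjoint (symmetric) matrix, the eigenvalues are real.
The sum of eigenvalues equals the trace of the matrix.
trace = 12 + 7 = 19

19


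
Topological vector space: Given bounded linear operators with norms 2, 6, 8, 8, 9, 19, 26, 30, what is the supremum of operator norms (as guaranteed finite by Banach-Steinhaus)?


By the Uniform Boundedness Principle, the supremum of norms is finite.
sup_k ||T_k|| = max(2, 6, 8, 8, 9, 19, 26, 30) = 30

30


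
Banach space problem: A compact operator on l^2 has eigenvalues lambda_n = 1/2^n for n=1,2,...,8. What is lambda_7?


The eigenvalue formula gives lambda_7 = 1/2^7
= 1/128
= 0.0078

0.0078


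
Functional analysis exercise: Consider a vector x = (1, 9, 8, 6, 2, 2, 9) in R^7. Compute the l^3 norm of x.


The l^3 norm = (sum |x_i|^3)^(1/3)
Sum of 3th powers = 1 + 729 + 512 + 216 + 8 + 8 + 729 = 2203
||x||_3 = (2203)^(1/3) = 13.0118

13.0118


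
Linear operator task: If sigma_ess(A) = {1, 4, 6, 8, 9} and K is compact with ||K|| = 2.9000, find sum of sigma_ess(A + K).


By Weyl's theorem, the essential spectrum is invariant under compact perturbations.
sigma_ess(A + K) = sigma_ess(A) = {1, 4, 6, 8, 9}
Sum = 1 + 4 + 6 + 8 + 9 = 28

28


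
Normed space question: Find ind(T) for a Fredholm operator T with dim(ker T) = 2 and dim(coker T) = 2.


The Fredholm index is defined as ind(T) = dim(ker T) - dim(coker T)
= 2 - 2
= 0

0


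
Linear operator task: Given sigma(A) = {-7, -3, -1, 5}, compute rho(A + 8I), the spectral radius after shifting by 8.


Spectrum of A + 8I = {1, 5, 7, 13}
Spectral radius = max |lambda| over the shifted spectrum
= max(1, 5, 7, 13) = 13

13


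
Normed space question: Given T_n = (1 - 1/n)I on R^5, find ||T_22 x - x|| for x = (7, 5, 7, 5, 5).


T_22 x - x = (1 - 1/22)x - x = -x/22
||x|| = sqrt(173) = 13.1529
||T_22 x - x|| = ||x||/22 = 13.1529/22 = 0.5979

0.5979


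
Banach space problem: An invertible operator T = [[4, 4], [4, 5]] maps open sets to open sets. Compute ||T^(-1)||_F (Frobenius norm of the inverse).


det(T) = 4*5 - 4*4 = 4
T^(-1) = (1/4) * [[5, -4], [-4, 4]] = [[1.2500, -1.0000], [-1.0000, 1.0000]]
||T^(-1)||_F^2 = 1.2500^2 + (-1.0000)^2 + (-1.0000)^2 + 1.0000^2 = 4.5625
||T^(-1)||_F = sqrt(4.5625) = 2.1360

2.1360
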